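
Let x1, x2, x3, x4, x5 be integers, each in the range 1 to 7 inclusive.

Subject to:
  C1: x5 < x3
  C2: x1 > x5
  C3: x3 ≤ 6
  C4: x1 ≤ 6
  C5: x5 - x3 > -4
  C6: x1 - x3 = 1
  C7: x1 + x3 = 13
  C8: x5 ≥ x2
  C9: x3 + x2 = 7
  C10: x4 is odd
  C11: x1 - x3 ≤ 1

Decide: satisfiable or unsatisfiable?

From constraint 4: x1 ≤ 6. From constraint 3: x3 ≤ 6. Hence x1 + x3 ≤ 12. But constraint 7 requires x1 + x3 = 13, and 13 > 12. Contradiction.

Unsatisfiable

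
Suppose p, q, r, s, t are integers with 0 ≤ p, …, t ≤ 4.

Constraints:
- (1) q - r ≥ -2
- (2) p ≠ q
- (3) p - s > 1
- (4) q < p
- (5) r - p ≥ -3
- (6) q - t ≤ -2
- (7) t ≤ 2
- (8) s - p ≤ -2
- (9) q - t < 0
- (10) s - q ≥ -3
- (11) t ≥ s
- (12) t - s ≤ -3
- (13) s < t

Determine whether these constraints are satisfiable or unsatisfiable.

Unsatisfiable

Constraints 1, 5, 6, 8, and 12 give r − p ≥ -3, p − s ≥ 2, s − t ≥ 3, t − q ≥ 2, q − r ≥ -2.
Adding all 5 inequalities: the left sides telescope to 0, and the right sides sum to (-3) + 2 + 3 + 2 + (-2) = 2. So 0 ≥ 2, which is false.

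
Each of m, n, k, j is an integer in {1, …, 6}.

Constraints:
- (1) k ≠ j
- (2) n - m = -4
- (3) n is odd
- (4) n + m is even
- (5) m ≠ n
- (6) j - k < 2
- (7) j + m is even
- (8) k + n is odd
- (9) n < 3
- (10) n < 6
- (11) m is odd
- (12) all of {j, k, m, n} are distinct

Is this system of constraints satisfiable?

The assignment m = 5, n = 1, k = 2, j = 3 works:
  constraint 2 holds since n - m = -4.
  constraint 6 holds since j - k = 1.
The rest check out directly.

Satisfiable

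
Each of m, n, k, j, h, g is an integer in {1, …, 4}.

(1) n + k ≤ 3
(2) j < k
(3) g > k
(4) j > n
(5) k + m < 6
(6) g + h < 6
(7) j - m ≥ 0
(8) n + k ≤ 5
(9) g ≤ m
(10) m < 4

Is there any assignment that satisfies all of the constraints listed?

Unsatisfiable

Constraints 2, 3, 7, and 9 give m ≤ j, j < k, k < g, g ≤ m. Chaining: m ≤ j < k < g ≤ m, which forces m < m — impossible.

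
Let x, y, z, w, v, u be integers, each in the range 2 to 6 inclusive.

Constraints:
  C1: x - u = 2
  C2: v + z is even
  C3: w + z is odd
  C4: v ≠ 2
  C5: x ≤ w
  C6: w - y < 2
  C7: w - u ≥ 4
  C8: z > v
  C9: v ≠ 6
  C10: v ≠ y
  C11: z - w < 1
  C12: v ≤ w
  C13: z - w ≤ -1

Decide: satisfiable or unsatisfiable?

The assignment x = 4, y = 6, z = 5, w = 6, v = 3, u = 2 works:
  constraint 1 holds since x - u = 2.
  constraint 6 holds since w - y = 0.
  constraint 7 holds since w - u = 4.
The rest check out directly.

Satisfiable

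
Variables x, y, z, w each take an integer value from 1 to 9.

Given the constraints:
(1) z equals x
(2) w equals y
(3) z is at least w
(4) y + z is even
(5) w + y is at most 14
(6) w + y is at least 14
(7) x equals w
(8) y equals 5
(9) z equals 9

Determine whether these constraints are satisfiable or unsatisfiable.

Unsatisfiable

Constraint 9 fixes z = 9 and constraint 8 fixes y = 5. Constraints 1, 2, and 7 give z = x = w = y, so z = y. But 9 ≠ 5 — contradiction.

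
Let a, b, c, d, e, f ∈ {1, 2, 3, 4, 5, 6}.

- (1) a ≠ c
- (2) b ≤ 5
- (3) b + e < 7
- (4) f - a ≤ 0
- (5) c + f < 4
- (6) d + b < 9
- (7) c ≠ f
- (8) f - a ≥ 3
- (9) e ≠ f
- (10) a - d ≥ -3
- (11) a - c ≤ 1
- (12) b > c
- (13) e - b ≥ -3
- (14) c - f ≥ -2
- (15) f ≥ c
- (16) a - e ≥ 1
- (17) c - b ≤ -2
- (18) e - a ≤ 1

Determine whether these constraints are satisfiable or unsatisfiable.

Constraints 8, 13, 14, 16, and 17 give a − e ≥ 1, e − b ≥ -3, b − c ≥ 2, c − f ≥ -2, f − a ≥ 3.
Adding all 5 inequalities: the left sides telescope to 0, and the right sides sum to 1 + (-3) + 2 + (-2) + 3 = 1. So 0 ≥ 1, which is false.

Unsatisfiable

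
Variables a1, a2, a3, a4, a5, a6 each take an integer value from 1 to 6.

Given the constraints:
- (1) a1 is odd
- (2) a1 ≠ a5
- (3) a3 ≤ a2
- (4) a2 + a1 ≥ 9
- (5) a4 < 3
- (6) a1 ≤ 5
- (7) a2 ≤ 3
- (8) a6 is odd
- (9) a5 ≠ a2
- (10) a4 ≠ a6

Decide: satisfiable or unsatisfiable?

Unsatisfiable

From constraint 7: a2 ≤ 3. From constraint 6: a1 ≤ 5. Hence a2 + a1 ≤ 8. But constraint 4 requires a2 + a1 ≥ 9, and 9 > 8. Contradiction.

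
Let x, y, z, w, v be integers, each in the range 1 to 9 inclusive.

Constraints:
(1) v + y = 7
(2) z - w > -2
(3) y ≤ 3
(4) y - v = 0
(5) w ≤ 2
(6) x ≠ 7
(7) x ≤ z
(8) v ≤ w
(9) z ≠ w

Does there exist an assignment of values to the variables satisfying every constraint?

From constraints 5 and 8: v ≤ w ≤ 2. From constraint 3: y ≤ 3. Hence v + y ≤ 5. But constraint 1 requires v + y = 7, and 7 > 5. Contradiction.

Unsatisfiable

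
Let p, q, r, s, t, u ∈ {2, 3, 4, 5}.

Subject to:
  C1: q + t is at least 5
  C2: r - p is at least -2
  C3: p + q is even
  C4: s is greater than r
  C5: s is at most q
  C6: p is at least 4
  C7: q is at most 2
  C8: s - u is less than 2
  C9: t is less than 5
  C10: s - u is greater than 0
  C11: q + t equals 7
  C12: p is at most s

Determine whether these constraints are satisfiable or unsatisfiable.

From constraints 6 and 12: s ≥ p and p ≥ 4, so s ≥ 4. From constraints 5 and 7: s ≤ q and q ≤ 2, so s ≤ 2. But 2 < 4, so no value of s works.

Unsatisfiable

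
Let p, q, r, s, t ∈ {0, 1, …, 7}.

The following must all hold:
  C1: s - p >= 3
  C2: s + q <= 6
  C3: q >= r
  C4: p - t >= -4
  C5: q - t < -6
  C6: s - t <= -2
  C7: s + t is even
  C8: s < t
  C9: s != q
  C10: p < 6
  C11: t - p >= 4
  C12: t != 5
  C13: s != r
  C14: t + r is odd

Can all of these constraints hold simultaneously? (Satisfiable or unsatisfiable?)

Constraints 1, 4, and 6 give t − s ≥ 2, s − p ≥ 3, p − t ≥ -4.
Adding all 3 inequalities: the left sides telescope to 0, and the right sides sum to 2 + 3 + (-4) = 1. So 0 ≥ 1, which is false.

Unsatisfiable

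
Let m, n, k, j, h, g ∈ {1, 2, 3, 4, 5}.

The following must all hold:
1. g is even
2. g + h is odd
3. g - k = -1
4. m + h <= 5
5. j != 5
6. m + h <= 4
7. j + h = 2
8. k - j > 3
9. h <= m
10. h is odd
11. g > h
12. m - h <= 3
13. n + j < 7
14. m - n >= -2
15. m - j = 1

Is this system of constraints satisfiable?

One satisfying assignment is m = 2, n = 4, k = 5, j = 1, h = 1, g = 4.
For the less obvious constraints — constraint 3: g - k = -1; constraint 4: m + h = 3; constraint 6: m + h = 3 — and the others hold by inspection.

Satisfiable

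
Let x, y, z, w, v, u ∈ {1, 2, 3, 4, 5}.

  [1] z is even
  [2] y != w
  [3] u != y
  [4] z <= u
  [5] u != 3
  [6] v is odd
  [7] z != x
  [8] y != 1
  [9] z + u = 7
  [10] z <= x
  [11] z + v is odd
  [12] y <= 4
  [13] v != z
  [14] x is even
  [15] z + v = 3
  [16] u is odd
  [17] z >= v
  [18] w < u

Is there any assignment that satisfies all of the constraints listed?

One satisfying assignment is x = 4, y = 3, z = 2, w = 2, v = 1, u = 5.
For the less obvious constraints — constraint 9: z + u = 7; constraint 15: z + v = 3 — and the others hold by inspection.

Satisfiable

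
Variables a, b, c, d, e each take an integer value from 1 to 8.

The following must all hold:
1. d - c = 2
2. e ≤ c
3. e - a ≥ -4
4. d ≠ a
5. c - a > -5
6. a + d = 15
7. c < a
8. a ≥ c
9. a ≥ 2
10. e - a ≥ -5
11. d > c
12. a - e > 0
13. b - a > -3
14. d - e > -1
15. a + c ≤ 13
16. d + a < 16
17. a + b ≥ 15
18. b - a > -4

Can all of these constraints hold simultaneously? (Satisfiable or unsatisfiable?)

Satisfiable

Try a = 8, b = 7, c = 5, d = 7, e = 5.
Check constraint 1: d - c = 2; constraint 3: e - a = -3; constraint 5: c - a = -3. The remaining constraints are straightforward to verify.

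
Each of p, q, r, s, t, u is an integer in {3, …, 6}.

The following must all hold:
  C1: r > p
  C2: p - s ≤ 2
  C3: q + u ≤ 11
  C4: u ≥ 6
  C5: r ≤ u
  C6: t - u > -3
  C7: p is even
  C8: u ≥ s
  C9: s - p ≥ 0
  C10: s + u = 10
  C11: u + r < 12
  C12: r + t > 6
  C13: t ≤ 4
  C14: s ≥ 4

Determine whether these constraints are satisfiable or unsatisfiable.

Satisfiable

The assignment p = 4, q = 3, r = 5, s = 4, t = 4, u = 6 works:
  constraint 2 holds since p - s = 0.
  constraint 3 holds since q + u = 9.
  constraint 6 holds since t - u = -2.
The rest check out directly.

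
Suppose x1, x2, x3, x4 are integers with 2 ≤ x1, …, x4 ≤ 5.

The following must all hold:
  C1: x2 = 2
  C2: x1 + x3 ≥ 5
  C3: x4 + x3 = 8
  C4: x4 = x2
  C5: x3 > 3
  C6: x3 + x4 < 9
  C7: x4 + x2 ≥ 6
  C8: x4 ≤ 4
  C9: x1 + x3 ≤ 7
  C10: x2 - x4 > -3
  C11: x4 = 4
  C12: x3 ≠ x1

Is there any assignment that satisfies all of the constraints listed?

Unsatisfiable

Constraint 11 fixes x4 = 4 and constraint 1 fixes x2 = 2, but constraint 4 requires x4 = x2. Since 4 ≠ 2, contradiction.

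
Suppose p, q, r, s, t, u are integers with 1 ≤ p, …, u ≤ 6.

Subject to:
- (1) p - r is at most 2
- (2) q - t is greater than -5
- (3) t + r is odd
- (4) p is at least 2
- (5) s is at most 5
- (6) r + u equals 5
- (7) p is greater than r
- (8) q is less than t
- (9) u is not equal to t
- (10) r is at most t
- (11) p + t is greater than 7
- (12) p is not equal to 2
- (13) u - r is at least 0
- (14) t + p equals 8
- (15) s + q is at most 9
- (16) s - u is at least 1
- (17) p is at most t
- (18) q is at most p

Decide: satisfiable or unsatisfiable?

Take p = 3, q = 3, r = 2, s = 5, t = 5, u = 3. Then constraint 1: p - r = 1; constraint 2: q - t = -2; constraint 6: r + u = 5, and every other listed constraint is also met.

Satisfiable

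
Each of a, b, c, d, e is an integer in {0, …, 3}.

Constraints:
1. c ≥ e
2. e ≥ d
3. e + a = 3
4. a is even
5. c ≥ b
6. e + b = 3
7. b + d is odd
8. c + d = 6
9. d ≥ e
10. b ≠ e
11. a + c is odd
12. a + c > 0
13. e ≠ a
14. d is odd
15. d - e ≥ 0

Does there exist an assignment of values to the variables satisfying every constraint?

Satisfiable

Setting (a, b, c, d, e) = (0, 0, 3, 3, 3) satisfies everything: constraint 3: e + a = 3; constraint 6: e + b = 3, and the others follow.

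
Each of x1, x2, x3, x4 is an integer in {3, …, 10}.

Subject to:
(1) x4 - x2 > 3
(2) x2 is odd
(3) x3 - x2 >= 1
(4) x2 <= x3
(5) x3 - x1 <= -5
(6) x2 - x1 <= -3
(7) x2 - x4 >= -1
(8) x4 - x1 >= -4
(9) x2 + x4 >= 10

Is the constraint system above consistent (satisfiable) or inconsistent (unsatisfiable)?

Constraints 3, 5, 7, and 8 give x1 − x3 ≥ 5, x3 − x2 ≥ 1, x2 − x4 ≥ -1, x4 − x1 ≥ -4.
Adding all 4 inequalities: the left sides telescope to 0, and the right sides sum to 5 + 1 + (-1) + (-4) = 1. So 0 ≥ 1, which is false.

Unsatisfiable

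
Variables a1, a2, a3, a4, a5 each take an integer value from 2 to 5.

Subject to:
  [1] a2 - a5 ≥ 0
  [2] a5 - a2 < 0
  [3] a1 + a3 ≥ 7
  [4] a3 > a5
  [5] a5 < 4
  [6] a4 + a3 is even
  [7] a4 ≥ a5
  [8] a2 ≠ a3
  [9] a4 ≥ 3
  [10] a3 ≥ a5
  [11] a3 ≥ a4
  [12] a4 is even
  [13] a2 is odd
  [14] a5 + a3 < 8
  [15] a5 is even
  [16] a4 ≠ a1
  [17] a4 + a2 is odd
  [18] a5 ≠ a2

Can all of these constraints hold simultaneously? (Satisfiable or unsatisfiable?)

One satisfying assignment is a1 = 5, a2 = 5, a3 = 4, a4 = 4, a5 = 2.
For the less obvious constraints — constraint 1: a2 - a5 = 3; constraint 2: a5 - a2 = -3; constraint 3: a1 + a3 = 9 — and the others hold by inspection.

Satisfiable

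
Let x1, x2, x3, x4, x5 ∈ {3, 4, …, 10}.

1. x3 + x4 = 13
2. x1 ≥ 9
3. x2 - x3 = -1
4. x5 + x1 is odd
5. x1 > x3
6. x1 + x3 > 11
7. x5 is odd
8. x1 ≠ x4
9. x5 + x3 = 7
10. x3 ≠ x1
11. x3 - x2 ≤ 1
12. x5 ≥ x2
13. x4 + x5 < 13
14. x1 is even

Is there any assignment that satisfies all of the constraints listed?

Satisfiable

Try x1 = 10, x2 = 3, x3 = 4, x4 = 9, x5 = 3.
Check constraint 1: x3 + x4 = 13; constraint 3: x2 - x3 = -1. The remaining constraints are straightforward to verify.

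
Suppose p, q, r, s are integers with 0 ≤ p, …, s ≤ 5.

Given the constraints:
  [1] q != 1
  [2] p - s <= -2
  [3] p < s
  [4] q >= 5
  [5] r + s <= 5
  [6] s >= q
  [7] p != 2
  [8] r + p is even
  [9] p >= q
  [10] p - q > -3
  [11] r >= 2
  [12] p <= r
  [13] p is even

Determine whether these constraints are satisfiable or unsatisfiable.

Unsatisfiable

From constraint 11: r ≥ 2. From constraints 4 and 6: s ≥ q ≥ 5. Hence r + s ≥ 7. But constraint 5 requires r + s ≤ 5, and 5 < 7. Contradiction.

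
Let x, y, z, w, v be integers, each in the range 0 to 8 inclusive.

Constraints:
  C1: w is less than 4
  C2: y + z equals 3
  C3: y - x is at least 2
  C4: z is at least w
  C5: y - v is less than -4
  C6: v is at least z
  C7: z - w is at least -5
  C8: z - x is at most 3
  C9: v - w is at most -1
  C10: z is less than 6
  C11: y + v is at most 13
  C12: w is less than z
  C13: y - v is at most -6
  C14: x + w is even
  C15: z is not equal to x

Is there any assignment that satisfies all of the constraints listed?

Constraints 3, 7, 8, 9, and 13 give z − w ≥ -5, w − v ≥ 1, v − y ≥ 6, y − x ≥ 2, x − z ≥ -3.
Adding all 5 inequalities: the left sides telescope to 0, and the right sides sum to (-5) + 1 + 6 + 2 + (-3) = 1. So 0 ≥ 1, which is false.

Unsatisfiable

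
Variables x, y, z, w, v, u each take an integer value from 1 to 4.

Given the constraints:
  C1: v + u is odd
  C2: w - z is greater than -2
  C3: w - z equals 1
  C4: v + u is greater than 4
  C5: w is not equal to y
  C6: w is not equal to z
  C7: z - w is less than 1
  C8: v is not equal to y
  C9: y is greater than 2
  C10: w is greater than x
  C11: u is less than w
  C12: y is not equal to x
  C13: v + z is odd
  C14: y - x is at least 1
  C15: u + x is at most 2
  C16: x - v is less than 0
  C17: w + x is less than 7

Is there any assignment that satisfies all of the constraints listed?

Try x = 1, y = 3, z = 3, w = 4, v = 4, u = 1.
Check constraint 2: w - z = 1; constraint 3: w - z = 1. The remaining constraints are straightforward to verify.

Satisfiable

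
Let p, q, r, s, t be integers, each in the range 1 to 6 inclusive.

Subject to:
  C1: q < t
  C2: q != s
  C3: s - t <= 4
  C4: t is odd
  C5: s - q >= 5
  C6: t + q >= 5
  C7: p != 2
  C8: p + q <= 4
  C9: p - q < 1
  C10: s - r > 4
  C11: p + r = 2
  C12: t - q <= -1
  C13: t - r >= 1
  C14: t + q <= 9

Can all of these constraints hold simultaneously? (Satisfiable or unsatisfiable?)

Constraints 3, 5, and 12 give q − t ≥ 1, t − s ≥ -4, s − q ≥ 5.
Adding all 3 inequalities: the left sides telescope to 0, and the right sides sum to 1 + (-4) + 5 = 2. So 0 ≥ 2, which is false.

Unsatisfiable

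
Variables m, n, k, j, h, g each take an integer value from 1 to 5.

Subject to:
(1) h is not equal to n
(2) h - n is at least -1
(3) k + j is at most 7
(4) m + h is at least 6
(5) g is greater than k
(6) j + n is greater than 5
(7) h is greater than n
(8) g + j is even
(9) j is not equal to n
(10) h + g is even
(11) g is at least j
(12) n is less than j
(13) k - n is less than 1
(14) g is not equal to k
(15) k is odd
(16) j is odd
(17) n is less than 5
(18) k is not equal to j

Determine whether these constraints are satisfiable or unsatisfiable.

The assignment m = 4, n = 1, k = 1, j = 5, h = 3, g = 5 works:
  constraint 2 holds since h - n = 2.
  constraint 3 holds since k + j = 6.
The rest check out directly.

Satisfiable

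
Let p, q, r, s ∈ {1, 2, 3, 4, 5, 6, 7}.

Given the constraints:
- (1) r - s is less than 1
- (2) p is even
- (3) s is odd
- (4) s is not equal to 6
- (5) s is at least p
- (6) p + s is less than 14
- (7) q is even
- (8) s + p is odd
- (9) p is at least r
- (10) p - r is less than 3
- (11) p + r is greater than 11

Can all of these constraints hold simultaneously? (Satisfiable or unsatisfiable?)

Satisfiable

Setting (p, q, r, s) = (6, 2, 6, 7) satisfies everything: constraint 1: r - s = -1; constraint 6: p + s = 13; constraint 10: p - r = 0, and the others follow.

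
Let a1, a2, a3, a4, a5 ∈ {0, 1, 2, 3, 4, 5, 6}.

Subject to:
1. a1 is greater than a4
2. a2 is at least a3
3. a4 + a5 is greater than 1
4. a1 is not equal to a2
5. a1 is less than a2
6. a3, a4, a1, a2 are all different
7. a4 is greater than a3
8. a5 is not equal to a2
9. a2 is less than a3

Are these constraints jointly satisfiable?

Constraints 1, 5, 7, and 9 give a3 < a4, a4 < a1, a1 < a2, a2 < a3. Chaining: a3 < a4 < a1 < a2 < a3, which forces a3 < a3 — impossible.

Unsatisfiable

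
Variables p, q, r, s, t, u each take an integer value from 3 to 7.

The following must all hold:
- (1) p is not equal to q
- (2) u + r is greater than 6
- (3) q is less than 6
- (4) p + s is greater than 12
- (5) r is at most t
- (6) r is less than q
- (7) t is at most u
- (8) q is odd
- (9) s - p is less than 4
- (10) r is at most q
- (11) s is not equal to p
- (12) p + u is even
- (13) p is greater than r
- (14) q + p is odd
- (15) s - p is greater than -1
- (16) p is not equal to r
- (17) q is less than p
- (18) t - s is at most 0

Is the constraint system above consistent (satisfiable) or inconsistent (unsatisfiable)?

The assignment p = 6, q = 5, r = 4, s = 7, t = 4, u = 4 works:
  constraint 2 holds since u + r = 8.
  constraint 4 holds since p + s = 13.
The rest check out directly.

Satisfiable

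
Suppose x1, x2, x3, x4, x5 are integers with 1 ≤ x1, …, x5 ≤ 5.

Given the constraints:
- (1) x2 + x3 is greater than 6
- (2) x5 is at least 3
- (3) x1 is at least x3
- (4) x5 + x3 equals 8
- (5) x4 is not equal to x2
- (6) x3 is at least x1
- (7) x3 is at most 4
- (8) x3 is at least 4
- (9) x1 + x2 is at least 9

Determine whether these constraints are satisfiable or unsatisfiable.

Try x1 = 4, x2 = 5, x3 = 4, x4 = 2, x5 = 4.
Check constraint 1: x2 + x3 = 9; constraint 4: x5 + x3 = 8. The remaining constraints are straightforward to verify.

Satisfiable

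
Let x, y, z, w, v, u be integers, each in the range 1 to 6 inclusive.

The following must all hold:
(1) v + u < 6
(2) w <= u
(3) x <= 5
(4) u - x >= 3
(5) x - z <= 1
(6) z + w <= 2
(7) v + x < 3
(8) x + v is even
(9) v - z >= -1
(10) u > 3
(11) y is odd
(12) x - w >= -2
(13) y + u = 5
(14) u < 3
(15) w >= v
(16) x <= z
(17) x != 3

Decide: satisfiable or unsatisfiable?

Unsatisfiable

From constraint 10: u ≥ 4. From constraint 14: u ≤ 2. But 2 < 4, so no value of u works.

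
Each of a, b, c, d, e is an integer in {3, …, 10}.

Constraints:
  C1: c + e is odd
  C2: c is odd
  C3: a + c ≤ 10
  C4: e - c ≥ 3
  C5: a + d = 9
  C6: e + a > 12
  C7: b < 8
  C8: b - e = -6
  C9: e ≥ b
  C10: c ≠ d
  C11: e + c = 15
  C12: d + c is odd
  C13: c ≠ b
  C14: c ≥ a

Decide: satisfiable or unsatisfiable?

The assignment a = 3, b = 4, c = 5, d = 6, e = 10 works:
  constraint 3 holds since a + c = 8.
  constraint 4 holds since e - c = 5.
The rest check out directly.

Satisfiable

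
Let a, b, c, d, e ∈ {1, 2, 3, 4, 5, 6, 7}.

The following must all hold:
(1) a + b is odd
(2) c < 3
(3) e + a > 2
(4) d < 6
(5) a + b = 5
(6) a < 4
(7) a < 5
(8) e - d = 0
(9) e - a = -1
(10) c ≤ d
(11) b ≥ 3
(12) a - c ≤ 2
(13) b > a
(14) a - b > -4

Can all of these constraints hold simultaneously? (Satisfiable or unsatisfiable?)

Satisfiable

Try a = 2, b = 3, c = 1, d = 1, e = 1.
Check constraint 3: e + a = 3; constraint 5: a + b = 5. The remaining constraints are straightforward to verify.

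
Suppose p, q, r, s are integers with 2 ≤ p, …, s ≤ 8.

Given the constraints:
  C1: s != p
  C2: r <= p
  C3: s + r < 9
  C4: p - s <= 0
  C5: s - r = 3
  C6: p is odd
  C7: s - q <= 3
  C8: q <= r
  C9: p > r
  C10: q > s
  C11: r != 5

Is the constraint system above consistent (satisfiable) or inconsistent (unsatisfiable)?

Unsatisfiable

Constraints 4, 8, 9, and 10 give s < q, q ≤ r, r < p, p ≤ s. Chaining: s < q ≤ r < p ≤ s, which forces s < s — impossible.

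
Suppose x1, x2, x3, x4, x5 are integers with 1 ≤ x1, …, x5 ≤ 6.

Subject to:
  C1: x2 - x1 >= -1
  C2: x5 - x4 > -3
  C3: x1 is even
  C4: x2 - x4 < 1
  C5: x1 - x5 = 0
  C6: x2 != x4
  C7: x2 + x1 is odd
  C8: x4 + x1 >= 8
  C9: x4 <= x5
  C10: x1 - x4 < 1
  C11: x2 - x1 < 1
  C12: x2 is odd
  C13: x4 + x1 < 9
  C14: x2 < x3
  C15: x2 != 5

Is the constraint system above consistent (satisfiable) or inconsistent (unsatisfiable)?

Take x1 = 4, x2 = 3, x3 = 4, x4 = 4, x5 = 4. Then constraint 1: x2 - x1 = -1; constraint 2: x5 - x4 = 0; constraint 4: x2 - x4 = -1, and every other listed constraint is also met.

Satisfiable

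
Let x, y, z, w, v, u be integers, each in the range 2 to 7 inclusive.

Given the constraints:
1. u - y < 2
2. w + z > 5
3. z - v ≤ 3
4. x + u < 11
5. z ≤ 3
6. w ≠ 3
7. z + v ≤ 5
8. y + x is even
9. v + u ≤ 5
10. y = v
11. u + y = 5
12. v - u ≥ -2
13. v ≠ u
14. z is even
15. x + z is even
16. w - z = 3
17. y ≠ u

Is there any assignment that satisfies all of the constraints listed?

Satisfiable

One satisfying assignment is x = 6, y = 2, z = 2, w = 5, v = 2, u = 3.
For the less obvious constraints — constraint 1: u - y = 1; constraint 2: w + z = 7 — and the others hold by inspection.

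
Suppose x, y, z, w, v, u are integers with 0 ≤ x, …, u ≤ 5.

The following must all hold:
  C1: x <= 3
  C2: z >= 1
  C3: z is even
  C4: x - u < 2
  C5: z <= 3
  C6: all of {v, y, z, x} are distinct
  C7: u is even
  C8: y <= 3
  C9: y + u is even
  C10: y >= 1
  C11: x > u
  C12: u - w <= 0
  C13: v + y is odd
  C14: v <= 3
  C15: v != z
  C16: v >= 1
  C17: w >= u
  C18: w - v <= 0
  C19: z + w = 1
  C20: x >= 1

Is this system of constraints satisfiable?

Unsatisfiable

Constraints 1, 2, 5, 8, 10, 14, 16, and 20 confine each of v, y, z, x to the 3 values {1, …, 3}.
Constraint 6 requires all 4 of them to be distinct, but only 3 values are available — impossible by the pigeonhole principle.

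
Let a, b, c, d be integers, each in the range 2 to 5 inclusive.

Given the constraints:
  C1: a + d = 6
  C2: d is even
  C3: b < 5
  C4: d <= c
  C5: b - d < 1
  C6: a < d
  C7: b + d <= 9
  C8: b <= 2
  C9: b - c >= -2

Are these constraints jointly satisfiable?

Setting (a, b, c, d) = (2, 2, 4, 4) satisfies everything: constraint 1: a + d = 6; constraint 5: b - d = -2; constraint 7: b + d = 6, and the others follow.

Satisfiable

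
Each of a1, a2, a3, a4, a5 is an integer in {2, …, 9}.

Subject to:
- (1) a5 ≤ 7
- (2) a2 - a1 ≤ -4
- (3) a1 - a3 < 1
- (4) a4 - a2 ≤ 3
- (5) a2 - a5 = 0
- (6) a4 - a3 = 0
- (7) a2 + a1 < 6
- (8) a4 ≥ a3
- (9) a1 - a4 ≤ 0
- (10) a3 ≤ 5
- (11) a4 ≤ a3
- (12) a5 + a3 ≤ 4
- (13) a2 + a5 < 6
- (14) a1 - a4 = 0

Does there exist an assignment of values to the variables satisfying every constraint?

Unsatisfiable

Constraints 2, 4, and 9 give a4 − a1 ≥ 0, a1 − a2 ≥ 4, a2 − a4 ≥ -3.
Adding all 3 inequalities: the left sides telescope to 0, and the right sides sum to 0 + 4 + (-3) = 1. So 0 ≥ 1, which is false.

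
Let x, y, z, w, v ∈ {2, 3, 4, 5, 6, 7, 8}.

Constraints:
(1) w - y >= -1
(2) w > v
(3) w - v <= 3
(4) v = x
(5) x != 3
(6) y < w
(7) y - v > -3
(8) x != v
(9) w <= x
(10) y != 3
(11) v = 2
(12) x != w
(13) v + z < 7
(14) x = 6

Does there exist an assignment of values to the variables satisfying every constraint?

Unsatisfiable

Constraint 11 fixes v = 2 and constraint 14 fixes x = 6, but constraint 4 requires v = x. Since 2 ≠ 6, contradiction.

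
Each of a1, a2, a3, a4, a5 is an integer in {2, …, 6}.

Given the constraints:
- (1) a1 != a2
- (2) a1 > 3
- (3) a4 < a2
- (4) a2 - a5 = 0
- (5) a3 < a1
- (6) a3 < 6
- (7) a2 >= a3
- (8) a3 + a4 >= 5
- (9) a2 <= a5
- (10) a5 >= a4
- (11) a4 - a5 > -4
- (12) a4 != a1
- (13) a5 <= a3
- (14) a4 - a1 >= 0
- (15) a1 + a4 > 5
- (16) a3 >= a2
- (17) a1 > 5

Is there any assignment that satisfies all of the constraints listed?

Unsatisfiable

Constraints 3, 5, 9, 13, and 14 give a4 < a2, a2 ≤ a5, a5 ≤ a3, a3 < a1, a1 ≤ a4. Chaining: a4 < a2 ≤ a5 ≤ a3 < a1 ≤ a4, which forces a4 < a4 — impossible.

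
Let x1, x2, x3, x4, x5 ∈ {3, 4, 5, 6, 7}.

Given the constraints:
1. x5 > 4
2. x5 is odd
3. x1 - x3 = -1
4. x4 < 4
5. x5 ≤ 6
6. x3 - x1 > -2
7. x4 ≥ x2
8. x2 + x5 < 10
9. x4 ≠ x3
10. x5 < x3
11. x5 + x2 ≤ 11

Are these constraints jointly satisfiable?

Satisfiable

Setting (x1, x2, x3, x4, x5) = (6, 3, 7, 3, 5) satisfies everything: constraint 3: x1 - x3 = -1; constraint 6: x3 - x1 = 1, and the others follow.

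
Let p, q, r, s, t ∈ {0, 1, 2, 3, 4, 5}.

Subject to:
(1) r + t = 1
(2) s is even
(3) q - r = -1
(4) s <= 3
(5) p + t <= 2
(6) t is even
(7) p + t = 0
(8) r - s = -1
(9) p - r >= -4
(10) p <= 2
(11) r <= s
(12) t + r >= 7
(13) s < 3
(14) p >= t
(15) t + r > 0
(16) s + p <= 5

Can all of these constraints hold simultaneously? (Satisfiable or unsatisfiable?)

Unsatisfiable

From constraints 10 and 14: t ≤ p ≤ 2. From constraints 4 and 11: r ≤ s ≤ 3. Hence t + r ≤ 5. But constraint 12 requires t + r ≥ 7, and 7 > 5. Contradiction.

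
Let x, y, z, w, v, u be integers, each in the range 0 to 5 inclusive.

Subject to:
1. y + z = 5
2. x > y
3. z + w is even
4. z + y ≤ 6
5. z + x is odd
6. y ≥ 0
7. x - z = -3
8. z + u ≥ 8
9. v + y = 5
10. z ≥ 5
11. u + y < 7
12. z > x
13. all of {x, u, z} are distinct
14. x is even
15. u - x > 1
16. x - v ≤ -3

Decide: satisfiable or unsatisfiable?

One satisfying assignment is x = 2, y = 0, z = 5, w = 3, v = 5, u = 4.
For the less obvious constraints — constraint 1: y + z = 5; constraint 4: z + y = 5; constraint 7: x - z = -3 — and the others hold by inspection.

Satisfiable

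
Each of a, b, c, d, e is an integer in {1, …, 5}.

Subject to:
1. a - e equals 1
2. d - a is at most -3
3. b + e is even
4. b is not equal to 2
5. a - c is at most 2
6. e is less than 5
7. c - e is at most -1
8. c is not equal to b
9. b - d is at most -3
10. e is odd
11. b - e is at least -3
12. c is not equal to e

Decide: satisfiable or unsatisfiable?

Constraints 2, 5, 7, 9, and 11 give b − e ≥ -3, e − c ≥ 1, c − a ≥ -2, a − d ≥ 3, d − b ≥ 3.
Adding all 5 inequalities: the left sides telescope to 0, and the right sides sum to (-3) + 1 + (-2) + 3 + 3 = 2. So 0 ≥ 2, which is false.

Unsatisfiable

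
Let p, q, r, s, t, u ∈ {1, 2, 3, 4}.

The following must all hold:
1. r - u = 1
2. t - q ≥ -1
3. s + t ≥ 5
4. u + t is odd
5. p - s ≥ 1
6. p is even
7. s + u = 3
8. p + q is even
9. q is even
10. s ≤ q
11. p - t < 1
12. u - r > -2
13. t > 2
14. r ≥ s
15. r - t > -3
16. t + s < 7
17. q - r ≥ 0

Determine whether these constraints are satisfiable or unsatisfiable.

Try p = 4, q = 2, r = 2, s = 2, t = 4, u = 1.
Check constraint 1: r - u = 1; constraint 2: t - q = 2. The remaining constraints are straightforward to verify.

Satisfiable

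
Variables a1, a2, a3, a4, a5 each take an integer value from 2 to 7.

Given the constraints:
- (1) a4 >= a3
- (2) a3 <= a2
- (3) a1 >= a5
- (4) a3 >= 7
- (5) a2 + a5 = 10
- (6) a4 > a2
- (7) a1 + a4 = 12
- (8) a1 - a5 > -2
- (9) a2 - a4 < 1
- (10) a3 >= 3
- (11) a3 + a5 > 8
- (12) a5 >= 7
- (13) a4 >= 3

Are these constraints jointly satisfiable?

Unsatisfiable

From constraints 3 and 12: a1 ≥ a5 ≥ 7. From constraints 1 and 4: a4 ≥ a3 ≥ 7. Hence a1 + a4 ≥ 14. But constraint 7 requires a1 + a4 = 12, and 12 < 14. Contradiction.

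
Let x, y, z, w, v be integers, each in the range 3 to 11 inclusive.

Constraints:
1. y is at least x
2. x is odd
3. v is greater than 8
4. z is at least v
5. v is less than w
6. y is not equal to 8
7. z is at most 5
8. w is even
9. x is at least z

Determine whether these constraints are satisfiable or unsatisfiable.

From constraint 3: v ≥ 9. From constraints 4 and 7: v ≤ z and z ≤ 5, so v ≤ 5. But 5 < 9, so no value of v works.

Unsatisfiable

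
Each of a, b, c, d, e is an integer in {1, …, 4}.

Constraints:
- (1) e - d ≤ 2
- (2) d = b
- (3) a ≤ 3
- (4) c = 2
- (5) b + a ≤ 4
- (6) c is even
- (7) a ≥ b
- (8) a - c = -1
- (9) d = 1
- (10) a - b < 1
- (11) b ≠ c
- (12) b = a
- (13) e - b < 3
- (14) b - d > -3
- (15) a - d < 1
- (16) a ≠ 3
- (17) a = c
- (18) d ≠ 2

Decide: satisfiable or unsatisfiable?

Constraint 9 fixes d = 1 and constraint 4 fixes c = 2. Constraints 2, 12, and 17 give d = b = a = c, so d = c. But 1 ≠ 2 — contradiction.

Unsatisfiable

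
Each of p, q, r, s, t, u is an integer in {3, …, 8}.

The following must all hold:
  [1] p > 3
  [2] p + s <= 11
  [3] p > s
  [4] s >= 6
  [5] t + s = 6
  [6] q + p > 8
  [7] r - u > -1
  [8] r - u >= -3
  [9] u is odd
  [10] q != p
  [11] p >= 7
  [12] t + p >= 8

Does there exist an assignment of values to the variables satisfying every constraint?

From constraint 11: p ≥ 7. From constraint 4: s ≥ 6. Hence p + s ≥ 13. But constraint 2 requires p + s ≤ 11, and 11 < 13. Contradiction.

Unsatisfiable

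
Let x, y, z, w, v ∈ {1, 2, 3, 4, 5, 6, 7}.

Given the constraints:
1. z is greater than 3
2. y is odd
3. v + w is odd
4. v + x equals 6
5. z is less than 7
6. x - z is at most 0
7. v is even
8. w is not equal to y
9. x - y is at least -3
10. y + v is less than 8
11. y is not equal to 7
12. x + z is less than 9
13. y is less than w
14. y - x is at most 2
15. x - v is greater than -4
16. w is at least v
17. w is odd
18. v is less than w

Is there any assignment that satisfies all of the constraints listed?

One satisfying assignment is x = 2, y = 3, z = 5, w = 5, v = 4.
For the less obvious constraints — constraint 4: v + x = 6; constraint 6: x - z = -3; constraint 9: x - y = -1 — and the others hold by inspection.

Satisfiable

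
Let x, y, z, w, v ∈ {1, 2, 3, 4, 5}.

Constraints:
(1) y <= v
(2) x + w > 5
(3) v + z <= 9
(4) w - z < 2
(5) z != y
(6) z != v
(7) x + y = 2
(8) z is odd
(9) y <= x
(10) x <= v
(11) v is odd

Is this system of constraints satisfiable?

Try x = 1, y = 1, z = 5, w = 5, v = 3.
Check constraint 2: x + w = 6; constraint 3: v + z = 8; constraint 4: w - z = 0. The remaining constraints are straightforward to verify.

Satisfiable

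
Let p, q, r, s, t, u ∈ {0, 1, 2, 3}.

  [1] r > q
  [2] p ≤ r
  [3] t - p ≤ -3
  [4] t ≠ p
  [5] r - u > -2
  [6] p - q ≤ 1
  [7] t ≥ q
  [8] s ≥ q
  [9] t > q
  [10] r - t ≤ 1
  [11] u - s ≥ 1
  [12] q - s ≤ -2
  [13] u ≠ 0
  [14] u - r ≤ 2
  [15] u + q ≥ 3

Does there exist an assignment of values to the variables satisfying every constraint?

Unsatisfiable

Constraints 3, 6, 10, 11, 12, and 14 give t − r ≥ -1, r − u ≥ -2, u − s ≥ 1, s − q ≥ 2, q − p ≥ -1, p − t ≥ 3.
Adding all 6 inequalities: the left sides telescope to 0, and the right sides sum to (-1) + (-2) + 1 + 2 + (-1) + 3 = 2. So 0 ≥ 2, which is false.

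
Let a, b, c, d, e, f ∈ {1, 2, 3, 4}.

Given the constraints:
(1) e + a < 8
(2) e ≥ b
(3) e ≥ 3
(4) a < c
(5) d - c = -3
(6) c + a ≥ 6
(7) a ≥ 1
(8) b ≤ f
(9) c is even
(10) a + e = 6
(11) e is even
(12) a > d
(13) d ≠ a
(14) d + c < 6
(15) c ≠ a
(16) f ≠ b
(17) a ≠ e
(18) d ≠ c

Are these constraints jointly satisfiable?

Satisfiable

One satisfying assignment is a = 2, b = 3, c = 4, d = 1, e = 4, f = 4.
For the less obvious constraints — constraint 1: e + a = 6; constraint 5: d - c = -3; constraint 6: c + a = 6 — and the others hold by inspection.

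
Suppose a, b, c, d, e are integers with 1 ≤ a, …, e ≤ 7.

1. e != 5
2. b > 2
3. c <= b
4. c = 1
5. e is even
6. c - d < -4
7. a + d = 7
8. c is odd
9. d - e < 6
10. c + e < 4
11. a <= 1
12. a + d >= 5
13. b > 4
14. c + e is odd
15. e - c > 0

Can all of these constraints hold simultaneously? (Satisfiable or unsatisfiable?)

Satisfiable

Take a = 1, b = 5, c = 1, d = 6, e = 2. Then constraint 6: c - d = -5; constraint 7: a + d = 7, and every other listed constraint is also met.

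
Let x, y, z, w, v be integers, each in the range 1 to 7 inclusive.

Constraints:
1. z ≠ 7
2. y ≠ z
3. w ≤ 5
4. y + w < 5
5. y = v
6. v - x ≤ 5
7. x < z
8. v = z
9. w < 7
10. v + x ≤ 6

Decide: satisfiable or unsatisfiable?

From constraints 5 and 8, y = v = z, so y = z. But constraint 2 says y ≠ z. Contradiction.

Unsatisfiable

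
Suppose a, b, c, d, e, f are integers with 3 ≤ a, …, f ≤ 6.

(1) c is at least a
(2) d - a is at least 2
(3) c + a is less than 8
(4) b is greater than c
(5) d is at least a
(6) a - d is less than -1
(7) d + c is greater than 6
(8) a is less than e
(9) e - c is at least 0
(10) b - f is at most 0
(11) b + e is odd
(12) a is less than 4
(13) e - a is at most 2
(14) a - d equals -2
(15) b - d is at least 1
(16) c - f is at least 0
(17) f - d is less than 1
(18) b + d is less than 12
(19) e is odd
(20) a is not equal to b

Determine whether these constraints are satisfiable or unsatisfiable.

Constraints 2, 9, 10, 13, 15, and 16 give b − d ≥ 1, d − a ≥ 2, a − e ≥ -2, e − c ≥ 0, c − f ≥ 0, f − b ≥ 0.
Adding all 6 inequalities: the left sides telescope to 0, and the right sides sum to 1 + 2 + (-2) + 0 + 0 + 0 = 1. So 0 ≥ 1, which is false.

Unsatisfiable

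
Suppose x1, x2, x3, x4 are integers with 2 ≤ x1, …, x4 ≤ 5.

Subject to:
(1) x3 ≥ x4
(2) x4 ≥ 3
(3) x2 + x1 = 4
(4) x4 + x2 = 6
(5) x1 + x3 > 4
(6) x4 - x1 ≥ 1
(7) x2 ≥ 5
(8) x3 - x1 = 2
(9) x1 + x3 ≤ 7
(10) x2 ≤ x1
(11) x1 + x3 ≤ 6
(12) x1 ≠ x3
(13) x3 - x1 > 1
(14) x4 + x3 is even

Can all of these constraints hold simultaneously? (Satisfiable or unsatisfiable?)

Unsatisfiable

From constraints 7 and 10: x1 ≥ x2 ≥ 5. From constraints 1 and 2: x3 ≥ x4 ≥ 3. Hence x1 + x3 ≥ 8. But constraint 11 requires x1 + x3 ≤ 6, and 6 < 8. Contradiction.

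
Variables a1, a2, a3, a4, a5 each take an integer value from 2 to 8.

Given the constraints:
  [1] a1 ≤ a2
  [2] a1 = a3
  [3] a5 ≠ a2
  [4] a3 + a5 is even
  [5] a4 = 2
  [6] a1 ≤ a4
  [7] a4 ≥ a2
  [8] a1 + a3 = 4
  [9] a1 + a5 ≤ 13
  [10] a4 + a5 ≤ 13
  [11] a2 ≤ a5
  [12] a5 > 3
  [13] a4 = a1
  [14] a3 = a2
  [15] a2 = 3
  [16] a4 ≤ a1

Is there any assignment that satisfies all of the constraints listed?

Unsatisfiable

Constraint 5 fixes a4 = 2 and constraint 15 fixes a2 = 3. Constraints 2, 13, and 14 give a4 = a1 = a3 = a2, so a4 = a2. But 2 ≠ 3 — contradiction.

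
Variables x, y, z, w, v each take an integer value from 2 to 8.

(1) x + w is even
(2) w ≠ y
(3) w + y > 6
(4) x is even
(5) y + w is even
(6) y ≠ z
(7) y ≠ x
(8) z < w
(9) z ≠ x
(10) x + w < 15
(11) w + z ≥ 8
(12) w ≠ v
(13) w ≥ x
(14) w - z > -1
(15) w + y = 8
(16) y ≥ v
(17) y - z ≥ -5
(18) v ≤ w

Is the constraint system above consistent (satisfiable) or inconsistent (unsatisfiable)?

The assignment x = 6, y = 2, z = 5, w = 6, v = 2 works:
  constraint 3 holds since w + y = 8.
  constraint 10 holds since x + w = 12.
The rest check out directly.

Satisfiable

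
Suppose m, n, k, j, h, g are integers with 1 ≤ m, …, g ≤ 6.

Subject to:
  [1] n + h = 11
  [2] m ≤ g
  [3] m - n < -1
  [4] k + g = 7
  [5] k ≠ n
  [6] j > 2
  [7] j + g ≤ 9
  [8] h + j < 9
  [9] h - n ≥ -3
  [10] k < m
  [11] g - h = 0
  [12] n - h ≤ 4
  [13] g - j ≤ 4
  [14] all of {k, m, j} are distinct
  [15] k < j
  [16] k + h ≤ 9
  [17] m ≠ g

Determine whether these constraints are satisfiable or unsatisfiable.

Try m = 4, n = 6, k = 2, j = 3, h = 5, g = 5.
Check constraint 1: n + h = 11; constraint 3: m - n = -2. The remaining constraints are straightforward to verify.

Satisfiable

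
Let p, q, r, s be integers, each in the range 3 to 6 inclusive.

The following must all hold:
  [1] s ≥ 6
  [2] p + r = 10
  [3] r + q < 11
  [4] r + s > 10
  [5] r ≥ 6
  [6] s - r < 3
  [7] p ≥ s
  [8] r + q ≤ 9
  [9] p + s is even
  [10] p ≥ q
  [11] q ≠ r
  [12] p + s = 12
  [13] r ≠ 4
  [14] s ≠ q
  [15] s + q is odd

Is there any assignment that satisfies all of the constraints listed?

Unsatisfiable

From constraints 1 and 7: p ≥ s ≥ 6. From constraint 5: r ≥ 6. Hence p + r ≥ 12. But constraint 2 requires p + r = 10, and 10 < 12. Contradiction.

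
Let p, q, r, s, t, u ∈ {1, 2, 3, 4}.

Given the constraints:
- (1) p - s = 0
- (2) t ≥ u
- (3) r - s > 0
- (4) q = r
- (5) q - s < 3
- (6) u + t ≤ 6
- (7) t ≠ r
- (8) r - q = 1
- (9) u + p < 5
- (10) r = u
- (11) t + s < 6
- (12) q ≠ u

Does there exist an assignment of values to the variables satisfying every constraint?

From constraints 4 and 10, q = r = u, so q = u. But constraint 12 says q ≠ u. Contradiction.

Unsatisfiable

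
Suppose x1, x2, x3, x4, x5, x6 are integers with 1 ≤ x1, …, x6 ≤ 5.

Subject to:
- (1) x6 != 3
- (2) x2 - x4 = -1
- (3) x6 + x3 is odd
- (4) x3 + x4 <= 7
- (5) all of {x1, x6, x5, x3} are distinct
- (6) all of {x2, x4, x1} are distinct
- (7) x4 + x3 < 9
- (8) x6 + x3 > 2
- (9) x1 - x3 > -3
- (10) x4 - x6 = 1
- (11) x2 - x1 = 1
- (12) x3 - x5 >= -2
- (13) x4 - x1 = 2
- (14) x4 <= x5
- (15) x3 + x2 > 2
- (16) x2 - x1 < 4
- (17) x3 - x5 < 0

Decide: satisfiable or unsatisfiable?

Satisfiable

Try x1 = 1, x2 = 2, x3 = 3, x4 = 3, x5 = 4, x6 = 2.
Check constraint 2: x2 - x4 = -1; constraint 4: x3 + x4 = 6. The remaining constraints are straightforward to verify.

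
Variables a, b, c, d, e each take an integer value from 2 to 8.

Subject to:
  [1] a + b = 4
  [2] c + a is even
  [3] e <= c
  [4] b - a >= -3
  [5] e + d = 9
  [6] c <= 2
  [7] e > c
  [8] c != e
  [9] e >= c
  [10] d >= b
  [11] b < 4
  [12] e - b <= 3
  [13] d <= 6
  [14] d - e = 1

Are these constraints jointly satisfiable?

Unsatisfiable

From constraints 3 and 6: e ≤ c ≤ 2. From constraint 13: d ≤ 6. Hence e + d ≤ 8. But constraint 5 requires e + d = 9, and 9 > 8. Contradiction.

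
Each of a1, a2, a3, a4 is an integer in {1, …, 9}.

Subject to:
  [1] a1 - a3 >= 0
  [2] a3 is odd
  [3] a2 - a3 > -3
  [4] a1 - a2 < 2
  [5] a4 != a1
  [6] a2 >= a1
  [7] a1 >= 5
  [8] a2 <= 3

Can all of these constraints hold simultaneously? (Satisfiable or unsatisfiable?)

Unsatisfiable

From constraints 6 and 7: a2 ≥ a1 and a1 ≥ 5, so a2 ≥ 5. From constraint 8: a2 ≤ 3. But 3 < 5, so no value of a2 works.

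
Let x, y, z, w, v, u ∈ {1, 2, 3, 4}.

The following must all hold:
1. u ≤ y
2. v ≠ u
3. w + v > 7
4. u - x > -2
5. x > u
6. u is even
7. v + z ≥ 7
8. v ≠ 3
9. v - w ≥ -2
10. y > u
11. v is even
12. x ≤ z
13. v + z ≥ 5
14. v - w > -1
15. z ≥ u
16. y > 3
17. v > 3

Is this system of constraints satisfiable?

Setting (x, y, z, w, v, u) = (3, 4, 4, 4, 4, 2) satisfies everything: constraint 3: w + v = 8; constraint 4: u - x = -1; constraint 7: v + z = 8, and the others follow.

Satisfiable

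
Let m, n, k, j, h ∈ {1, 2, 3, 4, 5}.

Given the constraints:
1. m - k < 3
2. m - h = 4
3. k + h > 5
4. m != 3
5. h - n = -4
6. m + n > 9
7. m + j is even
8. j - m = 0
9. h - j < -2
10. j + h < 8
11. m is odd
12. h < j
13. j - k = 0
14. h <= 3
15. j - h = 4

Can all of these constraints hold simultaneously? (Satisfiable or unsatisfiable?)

Satisfiable

Take m = 5, n = 5, k = 5, j = 5, h = 1. Then constraint 1: m - k = 0; constraint 2: m - h = 4, and every other listed constraint is also met.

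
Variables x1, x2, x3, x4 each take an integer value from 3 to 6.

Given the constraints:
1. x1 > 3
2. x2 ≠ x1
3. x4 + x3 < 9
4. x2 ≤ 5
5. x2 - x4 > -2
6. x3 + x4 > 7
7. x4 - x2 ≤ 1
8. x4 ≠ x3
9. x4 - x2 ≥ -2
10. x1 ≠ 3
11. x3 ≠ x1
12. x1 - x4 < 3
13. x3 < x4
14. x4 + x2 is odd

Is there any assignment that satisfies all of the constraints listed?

Setting (x1, x2, x3, x4) = (5, 4, 3, 5) satisfies everything: constraint 3: x4 + x3 = 8; constraint 5: x2 - x4 = -1, and the others follow.

Satisfiable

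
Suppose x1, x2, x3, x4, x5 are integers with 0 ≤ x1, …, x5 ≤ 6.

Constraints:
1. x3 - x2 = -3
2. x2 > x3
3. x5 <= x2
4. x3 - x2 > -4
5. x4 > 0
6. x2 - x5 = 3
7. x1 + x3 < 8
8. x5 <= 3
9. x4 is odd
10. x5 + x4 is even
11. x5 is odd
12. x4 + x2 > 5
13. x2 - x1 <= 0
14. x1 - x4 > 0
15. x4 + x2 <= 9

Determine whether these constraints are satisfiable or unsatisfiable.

Satisfiable

Take x1 = 5, x2 = 4, x3 = 1, x4 = 3, x5 = 1. Then constraint 1: x3 - x2 = -3; constraint 4: x3 - x2 = -3; constraint 6: x2 - x5 = 3, and every other listed constraint is also met.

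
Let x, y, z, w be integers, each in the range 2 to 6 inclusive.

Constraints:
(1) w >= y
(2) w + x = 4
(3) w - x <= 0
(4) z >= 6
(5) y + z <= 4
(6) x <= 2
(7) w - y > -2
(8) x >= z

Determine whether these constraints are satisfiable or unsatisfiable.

Unsatisfiable

From constraint 4: z ≥ 6. From constraints 6 and 8: z ≤ x and x ≤ 2, so z ≤ 2. But 2 < 6, so no value of z works.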